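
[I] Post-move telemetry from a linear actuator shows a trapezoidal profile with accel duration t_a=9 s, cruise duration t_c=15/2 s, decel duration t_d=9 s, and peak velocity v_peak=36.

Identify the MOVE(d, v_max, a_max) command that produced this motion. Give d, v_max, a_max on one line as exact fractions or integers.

d=594 v_max=36 a_max=4

a_max = 36/9 = 4
d_a = ½·36·9 = 162; d_c = 36·15/2 = 270
d = 2·162 + 270 = 594
t_c = 15/2 > 0 ⇒ limit active, v_max = 36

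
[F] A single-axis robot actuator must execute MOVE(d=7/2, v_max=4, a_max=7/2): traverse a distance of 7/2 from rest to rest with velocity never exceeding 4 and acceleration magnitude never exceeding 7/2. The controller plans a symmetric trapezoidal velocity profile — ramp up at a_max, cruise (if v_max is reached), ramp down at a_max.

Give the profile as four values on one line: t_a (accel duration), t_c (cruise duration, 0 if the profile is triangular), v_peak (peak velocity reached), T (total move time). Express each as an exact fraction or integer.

t_a=1 t_c=0 v_peak=7/2 T=2

(v_max)²/a_max = 4²/(7/2) = 32/7
7/2 < 32/7 ⇒ no cruise
v_peak = √(7/2·7/2) = √(49/4) = 7/2
t_a = (7/2)/(7/2) = 1; t_c = 0
T = 2·1 = 2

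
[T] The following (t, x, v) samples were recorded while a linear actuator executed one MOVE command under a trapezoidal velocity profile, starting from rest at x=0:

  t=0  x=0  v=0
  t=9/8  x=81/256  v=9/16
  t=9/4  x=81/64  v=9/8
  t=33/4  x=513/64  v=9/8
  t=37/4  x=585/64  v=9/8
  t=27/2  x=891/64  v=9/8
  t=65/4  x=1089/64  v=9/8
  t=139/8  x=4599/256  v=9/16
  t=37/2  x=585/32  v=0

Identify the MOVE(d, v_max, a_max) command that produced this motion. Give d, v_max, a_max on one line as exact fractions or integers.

final state: t=37/2, x=585/32, v=0 → d = 585/32
a_max = (9/16−0)/(9/8−0) = 1/2
max v = 9/8 over t∈[9/4,65/4] → v_max = 9/8
check: 9/8·(9/4+14) = 585/32 ✓

d=585/32 v_max=9/8 a_max=1/2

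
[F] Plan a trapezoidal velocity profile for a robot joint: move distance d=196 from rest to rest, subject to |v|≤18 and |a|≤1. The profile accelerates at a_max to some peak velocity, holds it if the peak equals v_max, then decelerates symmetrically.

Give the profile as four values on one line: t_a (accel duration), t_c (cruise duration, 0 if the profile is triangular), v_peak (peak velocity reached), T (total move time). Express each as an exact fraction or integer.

v_max²/a_max = 18²/1 = 324
196 < 324 ⇒ no cruise
v_peak = √(196·1) = √196 = 14
t_a = 14/1 = 14; t_c = 0
T = 2·14 = 28

t_a=14 t_c=0 v_peak=14 T=28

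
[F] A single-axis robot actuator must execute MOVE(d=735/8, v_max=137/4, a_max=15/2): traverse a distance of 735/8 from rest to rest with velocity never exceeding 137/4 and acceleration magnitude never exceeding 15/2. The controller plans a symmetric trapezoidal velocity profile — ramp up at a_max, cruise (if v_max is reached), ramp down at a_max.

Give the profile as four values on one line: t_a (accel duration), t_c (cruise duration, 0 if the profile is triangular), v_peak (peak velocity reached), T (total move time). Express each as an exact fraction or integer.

vₘ²/aₘ = (137/4)²/(15/2) = 18769/120
735/8 < 18769/120 so t_c = 0
v_peak = √(735/8·15/2) = √(11025/16) = 105/4
t_a = (105/4)/(15/2) = 7/2; t_c = 0
T = 2·7/2 = 7

t_a=7/2 t_c=0 v_peak=105/4 T=7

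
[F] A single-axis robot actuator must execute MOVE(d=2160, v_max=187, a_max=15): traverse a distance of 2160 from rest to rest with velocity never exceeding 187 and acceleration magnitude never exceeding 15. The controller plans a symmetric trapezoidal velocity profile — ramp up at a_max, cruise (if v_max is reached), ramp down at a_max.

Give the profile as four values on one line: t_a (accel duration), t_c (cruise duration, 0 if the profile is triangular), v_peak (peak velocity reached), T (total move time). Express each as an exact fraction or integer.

v_max²/a_max = 187²/15 = 34969/15
2160 < 34969/15 ⇒ no cruise
v_peak = √(2160·15) = √32400 = 180
t_a = 180/15 = 12; t_c = 0
T = 2·12 = 24

t_a=12 t_c=0 v_peak=180 T=24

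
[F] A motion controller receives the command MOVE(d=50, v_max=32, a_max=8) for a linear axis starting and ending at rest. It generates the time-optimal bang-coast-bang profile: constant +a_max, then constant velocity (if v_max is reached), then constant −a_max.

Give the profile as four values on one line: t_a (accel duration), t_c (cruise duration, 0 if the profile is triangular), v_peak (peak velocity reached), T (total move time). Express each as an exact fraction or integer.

v_max²/a_max = 32²/8 = 128
50 < 128 → triangular
v_peak = √(50·8) = √400 = 20
t_a = 20/8 = 5/2; t_c = 0
T = 2·5/2 = 5

t_a=5/2 t_c=0 v_peak=20 T=5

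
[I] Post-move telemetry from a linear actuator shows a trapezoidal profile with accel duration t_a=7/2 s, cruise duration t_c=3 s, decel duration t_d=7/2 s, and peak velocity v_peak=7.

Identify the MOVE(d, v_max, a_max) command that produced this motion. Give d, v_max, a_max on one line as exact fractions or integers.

d=91/2 v_max=7 a_max=2

a_max = 7/(7/2) = 2
d_a = ½·7·7/2 = 49/4; d_c = 7·3 = 21
d = 2·49/4 + 21 = 91/2
t_c = 3 > 0 so v_max = 7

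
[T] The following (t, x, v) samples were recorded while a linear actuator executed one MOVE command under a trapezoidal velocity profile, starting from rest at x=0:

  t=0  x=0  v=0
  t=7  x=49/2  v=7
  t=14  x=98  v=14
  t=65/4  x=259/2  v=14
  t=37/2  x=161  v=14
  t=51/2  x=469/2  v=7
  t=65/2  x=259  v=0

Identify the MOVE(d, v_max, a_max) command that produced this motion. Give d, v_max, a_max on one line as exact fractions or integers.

d=259 v_max=14 a_max=1

final state: t=65/2, x=259, v=0 → d = 259
a_max = (7−0)/(7−0) = 1
max v = 14 over t∈[14,37/2] → v_max = 14
check: 14·(14+9/2) = 259 ✓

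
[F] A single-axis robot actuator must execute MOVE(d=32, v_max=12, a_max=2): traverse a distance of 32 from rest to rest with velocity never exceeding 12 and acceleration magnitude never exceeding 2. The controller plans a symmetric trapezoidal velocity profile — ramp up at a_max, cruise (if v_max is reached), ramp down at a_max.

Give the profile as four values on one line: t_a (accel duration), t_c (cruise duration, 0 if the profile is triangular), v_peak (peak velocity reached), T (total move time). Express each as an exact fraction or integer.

t_a=4 t_c=0 v_peak=8 T=8

(v_max)²/a_max = 12²/2 = 72
32 < 72 ⇒ no cruise
v_peak = √(32·2) = √64 = 8
t_a = 8/2 = 4; t_c = 0
T = 2·4 = 8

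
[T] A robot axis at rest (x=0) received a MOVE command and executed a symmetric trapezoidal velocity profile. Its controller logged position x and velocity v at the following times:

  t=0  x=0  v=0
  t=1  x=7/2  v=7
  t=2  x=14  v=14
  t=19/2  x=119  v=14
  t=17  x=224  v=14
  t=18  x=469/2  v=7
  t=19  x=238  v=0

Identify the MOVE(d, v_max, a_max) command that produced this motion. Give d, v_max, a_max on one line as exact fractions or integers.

d=238 v_max=14 a_max=7

final state: t=19, x=238, v=0 → d = 238
a_max = (7−0)/(1−0) = 7
max v = 14 over t∈[2,17] → v_max = 14
check: 14·(2+15) = 238 ✓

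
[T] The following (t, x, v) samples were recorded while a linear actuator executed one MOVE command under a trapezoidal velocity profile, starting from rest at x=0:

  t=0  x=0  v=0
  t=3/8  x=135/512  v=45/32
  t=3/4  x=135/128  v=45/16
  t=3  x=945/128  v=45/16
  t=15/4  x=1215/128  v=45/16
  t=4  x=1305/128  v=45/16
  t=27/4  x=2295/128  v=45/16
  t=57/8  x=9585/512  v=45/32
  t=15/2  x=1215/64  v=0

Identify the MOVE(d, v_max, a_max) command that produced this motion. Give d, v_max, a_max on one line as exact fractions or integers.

final state: t=15/2, x=1215/64, v=0 → d = 1215/64
a_max = (45/32−0)/(3/8−0) = 15/4
max v = 45/16 over t∈[3/4,27/4] → v_max = 45/16
check: 45/16·(3/4+6) = 1215/64 ✓

d=1215/64 v_max=45/16 a_max=15/4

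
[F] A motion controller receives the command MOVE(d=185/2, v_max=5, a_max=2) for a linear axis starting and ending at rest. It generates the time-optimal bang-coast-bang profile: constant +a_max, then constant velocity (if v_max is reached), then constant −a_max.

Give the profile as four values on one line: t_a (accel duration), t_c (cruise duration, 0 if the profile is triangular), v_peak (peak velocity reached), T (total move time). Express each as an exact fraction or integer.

t_a=5/2 t_c=16 v_peak=5 T=21

(v_max)²/a_max = 5²/2 = 25/2
185/2 ≥ 25/2 → trapezoidal
t_a = 5/2; v_peak = 5
d_cruise = 185/2 − 25/2 = 80; t_c = 80/5 = 16
T = 2·5/2 + 16 = 21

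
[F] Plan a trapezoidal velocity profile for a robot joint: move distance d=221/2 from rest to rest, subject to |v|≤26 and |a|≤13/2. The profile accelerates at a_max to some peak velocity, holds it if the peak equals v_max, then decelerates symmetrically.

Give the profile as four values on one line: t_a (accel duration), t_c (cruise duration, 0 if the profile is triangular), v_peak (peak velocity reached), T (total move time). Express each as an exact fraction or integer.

t_a=4 t_c=1/4 v_peak=26 T=33/4

vₘ²/aₘ = 26²/(13/2) = 104
221/2 ≥ 104 so v_max reached
t_a = 26/(13/2) = 4; v_peak = 26
d_cruise = 221/2 − 104 = 13/2; t_c = (13/2)/26 = 1/4
T = 2·4 + 1/4 = 33/4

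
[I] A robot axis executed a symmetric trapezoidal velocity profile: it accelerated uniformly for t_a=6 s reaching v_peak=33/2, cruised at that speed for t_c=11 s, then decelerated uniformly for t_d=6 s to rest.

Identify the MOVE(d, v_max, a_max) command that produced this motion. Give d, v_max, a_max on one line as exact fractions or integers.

d=561/2 v_max=33/2 a_max=11/4

a_max = (33/2)/6 = 11/4
d_a = ½·33/2·6 = 99/2; d_c = 33/2·11 = 363/2
d = 2·99/2 + 363/2 = 561/2
t_c = 11 > 0 so v_max = 33/2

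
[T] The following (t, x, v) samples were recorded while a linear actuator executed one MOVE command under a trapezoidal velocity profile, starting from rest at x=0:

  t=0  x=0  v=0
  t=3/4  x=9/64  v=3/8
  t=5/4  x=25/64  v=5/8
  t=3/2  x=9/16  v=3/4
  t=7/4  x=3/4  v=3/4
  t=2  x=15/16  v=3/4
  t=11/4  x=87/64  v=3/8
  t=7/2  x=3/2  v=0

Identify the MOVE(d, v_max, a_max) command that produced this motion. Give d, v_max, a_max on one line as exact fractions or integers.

final state: t=7/2, x=3/2, v=0 → d = 3/2
a_max = (3/8−0)/(3/4−0) = 1/2
max v = 3/4 over t∈[3/2,2] → v_max = 3/4
check: 3/4·(3/2+1/2) = 3/2 ✓

d=3/2 v_max=3/4 a_max=1/2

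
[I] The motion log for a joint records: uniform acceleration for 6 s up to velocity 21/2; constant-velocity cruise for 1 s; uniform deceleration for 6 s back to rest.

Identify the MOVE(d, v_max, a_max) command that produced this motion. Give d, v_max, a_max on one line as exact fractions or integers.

d=147/2 v_max=21/2 a_max=7/4

a_max = (21/2)/6 = 7/4
d_a = ½·21/2·6 = 63/2; d_c = 21/2·1 = 21/2
d = 2·63/2 + 21/2 = 147/2
t_c = 1 > 0 ⇒ limit active, v_max = 21/2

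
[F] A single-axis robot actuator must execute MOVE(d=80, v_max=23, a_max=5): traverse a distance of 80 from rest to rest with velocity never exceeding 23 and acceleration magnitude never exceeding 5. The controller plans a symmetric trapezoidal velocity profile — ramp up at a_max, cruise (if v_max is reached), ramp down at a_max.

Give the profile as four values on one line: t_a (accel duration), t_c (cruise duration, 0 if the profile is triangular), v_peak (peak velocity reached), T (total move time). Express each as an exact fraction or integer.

vₘ²/aₘ = 23²/5 = 529/5
80 < 529/5 → triangular
v_peak = √(80·5) = √400 = 20
t_a = 20/5 = 4; t_c = 0
T = 2·4 = 8

t_a=4 t_c=0 v_peak=20 T=8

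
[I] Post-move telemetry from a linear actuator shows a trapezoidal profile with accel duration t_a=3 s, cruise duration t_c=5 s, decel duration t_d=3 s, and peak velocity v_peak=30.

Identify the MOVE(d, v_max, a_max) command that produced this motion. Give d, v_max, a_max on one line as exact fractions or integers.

a_max = 30/3 = 10
d_a = ½·30·3 = 45; d_c = 30·5 = 150
d = 2·45 + 150 = 240
t_c = 5 > 0 → v_max = v_peak = 30

d=240 v_max=30 a_max=10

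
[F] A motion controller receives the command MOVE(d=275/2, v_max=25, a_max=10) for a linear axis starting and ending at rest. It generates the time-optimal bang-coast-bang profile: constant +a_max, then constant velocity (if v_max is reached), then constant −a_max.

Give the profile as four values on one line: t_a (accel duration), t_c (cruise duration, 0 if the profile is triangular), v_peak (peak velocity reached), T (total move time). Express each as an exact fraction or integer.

t_a=5/2 t_c=3 v_peak=25 T=8

vₘ²/aₘ = 25²/10 = 125/2
275/2 ≥ 125/2 → trapezoidal
t_a = 25/10 = 5/2; v_peak = 25
d_cruise = 275/2 − 125/2 = 75; t_c = 75/25 = 3
T = 2·5/2 + 3 = 8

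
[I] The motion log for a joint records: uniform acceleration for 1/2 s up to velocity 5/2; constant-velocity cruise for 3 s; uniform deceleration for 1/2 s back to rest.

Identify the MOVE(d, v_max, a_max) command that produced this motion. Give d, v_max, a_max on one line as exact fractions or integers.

a_max = (5/2)/(1/2) = 5
d_a = ½·5/2·1/2 = 5/8; d_c = 5/2·3 = 15/2
d = 2·5/8 + 15/2 = 35/4
t_c = 3 > 0 ⇒ limit active, v_max = 5/2

d=35/4 v_max=5/2 a_max=5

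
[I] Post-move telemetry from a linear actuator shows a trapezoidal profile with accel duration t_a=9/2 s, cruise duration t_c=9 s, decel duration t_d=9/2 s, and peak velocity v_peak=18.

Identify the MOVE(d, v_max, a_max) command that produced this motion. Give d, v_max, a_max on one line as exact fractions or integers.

d=243 v_max=18 a_max=4

a_max = 18/(9/2) = 4
d_a = ½·18·9/2 = 81/2; d_c = 18·9 = 162
d = 2·81/2 + 162 = 243
t_c = 9 > 0 so v_max = 18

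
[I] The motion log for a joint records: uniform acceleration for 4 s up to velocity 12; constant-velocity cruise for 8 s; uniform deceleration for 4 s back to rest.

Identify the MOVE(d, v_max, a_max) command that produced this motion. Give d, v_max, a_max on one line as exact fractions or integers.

a_max = 12/4 = 3
d_a = ½·12·4 = 24; d_c = 12·8 = 96
d = 2·24 + 96 = 144
t_c = 8 > 0 so v_max = 12

d=144 v_max=12 a_max=3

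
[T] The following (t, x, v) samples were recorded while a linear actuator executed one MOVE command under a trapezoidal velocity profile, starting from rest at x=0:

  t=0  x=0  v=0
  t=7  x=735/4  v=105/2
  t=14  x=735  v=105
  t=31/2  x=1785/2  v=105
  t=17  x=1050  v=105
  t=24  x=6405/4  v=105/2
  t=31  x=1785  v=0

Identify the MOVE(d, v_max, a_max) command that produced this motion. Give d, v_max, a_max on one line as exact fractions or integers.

d=1785 v_max=105 a_max=15/2

final state: t=31, x=1785, v=0 → d = 1785
a_max = (105/2−0)/(7−0) = 15/2
max v = 105 over t∈[14,17] → v_max = 105
check: 105·(14+3) = 1785 ✓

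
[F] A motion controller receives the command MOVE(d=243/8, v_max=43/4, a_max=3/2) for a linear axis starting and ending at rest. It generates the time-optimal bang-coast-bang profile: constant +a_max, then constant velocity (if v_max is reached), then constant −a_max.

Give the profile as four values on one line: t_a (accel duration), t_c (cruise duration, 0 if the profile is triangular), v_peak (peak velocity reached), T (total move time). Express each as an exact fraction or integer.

vₘ²/aₘ = (43/4)²/(3/2) = 1849/24
243/8 < 1849/24 ⇒ no cruise
v_peak = √(243/8·3/2) = √(729/16) = 27/4
t_a = (27/4)/(3/2) = 9/2; t_c = 0
T = 2·9/2 = 9

t_a=9/2 t_c=0 v_peak=27/4 T=9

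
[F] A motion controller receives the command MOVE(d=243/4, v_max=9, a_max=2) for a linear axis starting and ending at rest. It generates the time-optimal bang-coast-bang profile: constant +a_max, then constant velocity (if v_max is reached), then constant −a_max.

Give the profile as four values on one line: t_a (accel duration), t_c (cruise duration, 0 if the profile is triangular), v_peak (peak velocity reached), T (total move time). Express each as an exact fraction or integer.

vₘ²/aₘ = 9²/2 = 81/2
243/4 ≥ 81/2 so v_max reached
t_a = 9/2; v_peak = 9
d_cruise = 243/4 − 81/2 = 81/4; t_c = (81/4)/9 = 9/4
T = 2·9/2 + 9/4 = 45/4

t_a=9/2 t_c=9/4 v_peak=9 T=45/4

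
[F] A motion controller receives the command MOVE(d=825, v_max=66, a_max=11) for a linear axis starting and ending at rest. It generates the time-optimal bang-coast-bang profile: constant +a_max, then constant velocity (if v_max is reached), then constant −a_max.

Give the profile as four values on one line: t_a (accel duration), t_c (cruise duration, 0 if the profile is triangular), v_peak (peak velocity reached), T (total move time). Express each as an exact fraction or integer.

t_a=6 t_c=13/2 v_peak=66 T=37/2

v_max²/a_max = 66²/11 = 396
825 ≥ 396 → trapezoidal
t_a = 66/11 = 6; v_peak = 66
d_cruise = 825 − 396 = 429; t_c = 429/66 = 13/2
T = 2·6 + 13/2 = 37/2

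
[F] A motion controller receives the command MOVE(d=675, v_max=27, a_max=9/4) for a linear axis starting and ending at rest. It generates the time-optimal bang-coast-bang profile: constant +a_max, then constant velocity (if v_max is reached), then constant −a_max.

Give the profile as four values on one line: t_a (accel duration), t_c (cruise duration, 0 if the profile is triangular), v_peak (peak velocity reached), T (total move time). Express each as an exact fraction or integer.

t_a=12 t_c=13 v_peak=27 T=37

(v_max)²/a_max = 27²/(9/4) = 324
675 ≥ 324 so v_max reached
t_a = 27/(9/4) = 12; v_peak = 27
d_cruise = 675 − 324 = 351; t_c = 351/27 = 13
T = 2·12 + 13 = 37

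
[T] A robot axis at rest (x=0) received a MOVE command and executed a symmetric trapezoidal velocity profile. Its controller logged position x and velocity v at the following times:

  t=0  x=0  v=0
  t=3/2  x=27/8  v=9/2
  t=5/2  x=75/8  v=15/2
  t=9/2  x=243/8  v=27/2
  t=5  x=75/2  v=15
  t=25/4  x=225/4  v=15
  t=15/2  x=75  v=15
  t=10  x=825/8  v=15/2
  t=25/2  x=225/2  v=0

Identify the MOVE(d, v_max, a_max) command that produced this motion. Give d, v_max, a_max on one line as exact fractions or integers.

d=225/2 v_max=15 a_max=3

final state: t=25/2, x=225/2, v=0 → d = 225/2
a_max = (9/2−0)/(3/2−0) = 3
max v = 15 over t∈[5,15/2] → v_max = 15
check: 15·(5+5/2) = 225/2 ✓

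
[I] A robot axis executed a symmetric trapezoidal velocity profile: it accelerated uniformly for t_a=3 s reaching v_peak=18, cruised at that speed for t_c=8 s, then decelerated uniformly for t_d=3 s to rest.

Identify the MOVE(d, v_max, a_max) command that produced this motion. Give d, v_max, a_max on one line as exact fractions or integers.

d=198 v_max=18 a_max=6

a_max = 18/3 = 6
d_a = ½·18·3 = 27; d_c = 18·8 = 144
d = 2·27 + 144 = 198
t_c = 8 > 0 → v_max = v_peak = 18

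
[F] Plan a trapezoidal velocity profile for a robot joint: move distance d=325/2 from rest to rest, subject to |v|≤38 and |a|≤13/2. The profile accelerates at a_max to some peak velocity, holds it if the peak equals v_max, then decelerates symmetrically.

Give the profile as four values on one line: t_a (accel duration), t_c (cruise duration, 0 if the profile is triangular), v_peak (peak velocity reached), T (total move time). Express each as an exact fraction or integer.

t_a=5 t_c=0 v_peak=65/2 T=10

(v_max)²/a_max = 38²/(13/2) = 2888/13
325/2 < 2888/13 so t_c = 0
v_peak = √(325/2·13/2) = √(4225/4) = 65/2
t_a = (65/2)/(13/2) = 5; t_c = 0
T = 2·5 = 10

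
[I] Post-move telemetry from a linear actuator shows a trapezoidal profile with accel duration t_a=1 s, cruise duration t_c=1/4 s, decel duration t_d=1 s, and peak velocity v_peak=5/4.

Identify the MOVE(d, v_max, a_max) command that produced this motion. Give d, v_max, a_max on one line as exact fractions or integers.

a_max = (5/4)/1 = 5/4
d_a = ½·5/4·1 = 5/8; d_c = 5/4·1/4 = 5/16
d = 2·5/8 + 5/16 = 25/16
t_c = 1/4 > 0 so v_max = 5/4

d=25/16 v_max=5/4 a_max=5/4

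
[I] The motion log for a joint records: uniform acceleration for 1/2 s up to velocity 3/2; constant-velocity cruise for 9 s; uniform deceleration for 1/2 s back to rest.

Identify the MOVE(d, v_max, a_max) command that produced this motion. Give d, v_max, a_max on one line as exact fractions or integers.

a_max = (3/2)/(1/2) = 3
d_a = ½·3/2·1/2 = 3/8; d_c = 3/2·9 = 27/2
d = 2·3/8 + 27/2 = 57/4
t_c = 9 > 0 → v_max = v_peak = 3/2

d=57/4 v_max=3/2 a_max=3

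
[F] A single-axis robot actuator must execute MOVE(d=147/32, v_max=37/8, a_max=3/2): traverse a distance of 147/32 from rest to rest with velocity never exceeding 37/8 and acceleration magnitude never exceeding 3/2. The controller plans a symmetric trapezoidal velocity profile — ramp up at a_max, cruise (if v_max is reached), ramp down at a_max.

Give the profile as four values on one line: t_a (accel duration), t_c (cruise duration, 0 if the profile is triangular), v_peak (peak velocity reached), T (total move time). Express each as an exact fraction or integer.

v_max²/a_max = (37/8)²/(3/2) = 1369/96
147/32 < 1369/96 → triangular
v_peak = √(147/32·3/2) = √(441/64) = 21/8
t_a = (21/8)/(3/2) = 7/4; t_c = 0
T = 2·7/4 = 7/2

t_a=7/4 t_c=0 v_peak=21/8 T=7/2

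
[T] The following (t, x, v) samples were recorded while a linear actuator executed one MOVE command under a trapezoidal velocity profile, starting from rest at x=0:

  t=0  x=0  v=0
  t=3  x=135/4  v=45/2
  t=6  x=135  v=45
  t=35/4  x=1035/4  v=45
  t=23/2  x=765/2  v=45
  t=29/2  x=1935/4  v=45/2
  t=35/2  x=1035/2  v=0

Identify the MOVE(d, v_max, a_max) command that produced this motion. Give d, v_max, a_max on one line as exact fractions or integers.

final state: t=35/2, x=1035/2, v=0 → d = 1035/2
a_max = (45/2−0)/(3−0) = 15/2
max v = 45 over t∈[6,23/2] → v_max = 45
check: 45·(6+11/2) = 1035/2 ✓

d=1035/2 v_max=45 a_max=15/2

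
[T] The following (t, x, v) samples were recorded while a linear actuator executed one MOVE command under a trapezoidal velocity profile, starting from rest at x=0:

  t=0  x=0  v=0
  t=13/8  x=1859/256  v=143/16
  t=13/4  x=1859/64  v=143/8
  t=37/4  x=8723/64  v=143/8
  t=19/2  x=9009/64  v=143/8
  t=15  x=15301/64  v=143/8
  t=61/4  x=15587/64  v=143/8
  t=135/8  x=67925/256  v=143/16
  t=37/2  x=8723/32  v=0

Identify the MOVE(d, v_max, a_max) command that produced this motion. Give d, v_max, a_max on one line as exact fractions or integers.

final state: t=37/2, x=8723/32, v=0 → d = 8723/32
a_max = (143/16−0)/(13/8−0) = 11/2
max v = 143/8 over t∈[13/4,61/4] → v_max = 143/8
check: 143/8·(13/4+12) = 8723/32 ✓

d=8723/32 v_max=143/8 a_max=11/2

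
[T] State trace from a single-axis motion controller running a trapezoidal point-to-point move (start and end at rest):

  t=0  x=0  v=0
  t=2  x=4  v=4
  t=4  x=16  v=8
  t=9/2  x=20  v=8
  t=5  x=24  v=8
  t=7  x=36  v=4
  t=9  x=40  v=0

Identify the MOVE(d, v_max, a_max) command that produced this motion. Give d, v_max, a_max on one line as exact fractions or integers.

final state: t=9, x=40, v=0 → d = 40
a_max = (4−0)/(2−0) = 2
max v = 8 over t∈[4,5] → v_max = 8
check: 8·(4+1) = 40 ✓

d=40 v_max=8 a_max=2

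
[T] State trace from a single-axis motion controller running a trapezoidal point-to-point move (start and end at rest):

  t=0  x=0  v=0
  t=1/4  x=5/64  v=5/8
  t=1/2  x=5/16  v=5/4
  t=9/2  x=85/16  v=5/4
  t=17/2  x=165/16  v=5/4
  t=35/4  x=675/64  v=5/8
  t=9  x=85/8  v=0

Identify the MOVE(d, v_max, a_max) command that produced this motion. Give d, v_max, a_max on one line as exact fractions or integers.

d=85/8 v_max=5/4 a_max=5/2

final state: t=9, x=85/8, v=0 → d = 85/8
a_max = (5/8−0)/(1/4−0) = 5/2
max v = 5/4 over t∈[1/2,17/2] → v_max = 5/4
check: 5/4·(1/2+8) = 85/8 ✓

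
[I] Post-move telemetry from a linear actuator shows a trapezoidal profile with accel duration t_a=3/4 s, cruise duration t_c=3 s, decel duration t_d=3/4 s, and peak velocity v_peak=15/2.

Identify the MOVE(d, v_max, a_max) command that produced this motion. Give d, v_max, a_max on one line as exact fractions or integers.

a_max = (15/2)/(3/4) = 10
d_a = ½·15/2·3/4 = 45/16; d_c = 15/2·3 = 45/2
d = 2·45/16 + 45/2 = 225/8
t_c = 3 > 0 ⇒ limit active, v_max = 15/2

d=225/8 v_max=15/2 a_max=10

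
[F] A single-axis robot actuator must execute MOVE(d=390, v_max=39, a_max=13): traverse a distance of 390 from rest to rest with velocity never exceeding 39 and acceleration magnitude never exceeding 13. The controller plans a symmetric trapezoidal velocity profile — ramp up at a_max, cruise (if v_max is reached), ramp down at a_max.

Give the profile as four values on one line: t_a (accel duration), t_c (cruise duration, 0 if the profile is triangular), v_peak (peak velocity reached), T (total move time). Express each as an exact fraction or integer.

vₘ²/aₘ = 39²/13 = 117
390 ≥ 117 → trapezoidal
t_a = 39/13 = 3; v_peak = 39
d_cruise = 390 − 117 = 273; t_c = 273/39 = 7
T = 2·3 + 7 = 13

t_a=3 t_c=7 v_peak=39 T=13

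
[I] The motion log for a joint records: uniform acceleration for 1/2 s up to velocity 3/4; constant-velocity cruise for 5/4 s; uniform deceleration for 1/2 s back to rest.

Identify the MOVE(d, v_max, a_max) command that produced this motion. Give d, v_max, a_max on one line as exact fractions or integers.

d=21/16 v_max=3/4 a_max=3/2

a_max = (3/4)/(1/2) = 3/2
d_a = ½·3/4·1/2 = 3/16; d_c = 3/4·5/4 = 15/16
d = 2·3/16 + 15/16 = 21/16
t_c = 5/4 > 0 ⇒ limit active, v_max = 3/4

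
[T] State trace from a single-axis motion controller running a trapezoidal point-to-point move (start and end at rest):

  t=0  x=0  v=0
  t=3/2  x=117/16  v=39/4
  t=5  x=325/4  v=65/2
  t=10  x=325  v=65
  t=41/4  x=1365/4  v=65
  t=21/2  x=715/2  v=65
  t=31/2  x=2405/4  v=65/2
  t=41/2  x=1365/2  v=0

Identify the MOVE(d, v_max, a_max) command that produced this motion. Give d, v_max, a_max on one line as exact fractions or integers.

final state: t=41/2, x=1365/2, v=0 → d = 1365/2
a_max = (39/4−0)/(3/2−0) = 13/2
max v = 65 over t∈[10,21/2] → v_max = 65
check: 65·(10+1/2) = 1365/2 ✓

d=1365/2 v_max=65 a_max=13/2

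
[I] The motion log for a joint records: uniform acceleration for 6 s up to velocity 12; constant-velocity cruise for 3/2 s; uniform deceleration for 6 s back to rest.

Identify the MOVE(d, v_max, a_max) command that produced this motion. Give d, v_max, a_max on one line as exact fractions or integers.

a_max = 12/6 = 2
d_a = ½·12·6 = 36; d_c = 12·3/2 = 18
d = 2·36 + 18 = 90
t_c = 3/2 > 0 ⇒ limit active, v_max = 12

d=90 v_max=12 a_max=2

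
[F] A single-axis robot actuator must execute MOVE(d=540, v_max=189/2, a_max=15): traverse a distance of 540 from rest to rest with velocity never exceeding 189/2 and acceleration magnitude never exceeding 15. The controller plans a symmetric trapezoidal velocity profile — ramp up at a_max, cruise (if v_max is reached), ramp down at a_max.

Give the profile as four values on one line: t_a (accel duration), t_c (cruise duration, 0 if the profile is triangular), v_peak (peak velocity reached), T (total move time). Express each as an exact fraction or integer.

vₘ²/aₘ = (189/2)²/15 = 11907/20
540 < 11907/20 so t_c = 0
v_peak = √(540·15) = √8100 = 90
t_a = 90/15 = 6; t_c = 0
T = 2·6 = 12

t_a=6 t_c=0 v_peak=90 T=12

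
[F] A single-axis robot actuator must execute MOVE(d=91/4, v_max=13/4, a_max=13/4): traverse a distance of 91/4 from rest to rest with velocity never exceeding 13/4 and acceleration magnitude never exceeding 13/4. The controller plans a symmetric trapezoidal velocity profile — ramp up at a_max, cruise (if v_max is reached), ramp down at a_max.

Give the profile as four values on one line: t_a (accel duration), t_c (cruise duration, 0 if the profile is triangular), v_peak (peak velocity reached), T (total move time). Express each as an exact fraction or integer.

t_a=1 t_c=6 v_peak=13/4 T=8

vₘ²/aₘ = (13/4)²/(13/4) = 13/4
91/4 ≥ 13/4 ⇒ cruise phase
t_a = (13/4)/(13/4) = 1; v_peak = 13/4
d_cruise = 91/4 − 13/4 = 39/2; t_c = (39/2)/(13/4) = 6
T = 2·1 + 6 = 8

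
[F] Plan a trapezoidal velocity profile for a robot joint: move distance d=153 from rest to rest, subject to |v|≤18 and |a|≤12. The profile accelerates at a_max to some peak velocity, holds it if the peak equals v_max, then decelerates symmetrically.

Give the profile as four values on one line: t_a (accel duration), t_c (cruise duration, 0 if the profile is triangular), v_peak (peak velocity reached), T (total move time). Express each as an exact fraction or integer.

t_a=3/2 t_c=7 v_peak=18 T=10

vₘ²/aₘ = 18²/12 = 27
153 ≥ 27 so v_max reached
t_a = 18/12 = 3/2; v_peak = 18
d_cruise = 153 − 27 = 126; t_c = 126/18 = 7
T = 2·3/2 + 7 = 10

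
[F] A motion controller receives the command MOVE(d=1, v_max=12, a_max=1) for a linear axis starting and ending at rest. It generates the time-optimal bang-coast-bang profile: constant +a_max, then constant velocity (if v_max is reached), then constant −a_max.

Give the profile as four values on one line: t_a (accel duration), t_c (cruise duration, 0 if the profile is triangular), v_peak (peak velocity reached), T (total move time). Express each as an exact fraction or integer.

t_a=1 t_c=0 v_peak=1 T=2

(v_max)²/a_max = 12²/1 = 144
1 < 144 → triangular
v_peak = √(1·1) = √1 = 1
t_a = 1/1 = 1; t_c = 0
T = 2·1 = 2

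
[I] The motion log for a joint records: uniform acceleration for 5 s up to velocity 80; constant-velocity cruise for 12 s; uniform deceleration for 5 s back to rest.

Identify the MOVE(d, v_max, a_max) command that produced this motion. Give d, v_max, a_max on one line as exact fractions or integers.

d=1360 v_max=80 a_max=16

a_max = 80/5 = 16
d_a = ½·80·5 = 200; d_c = 80·12 = 960
d = 2·200 + 960 = 1360
t_c = 12 > 0 → v_max = v_peak = 80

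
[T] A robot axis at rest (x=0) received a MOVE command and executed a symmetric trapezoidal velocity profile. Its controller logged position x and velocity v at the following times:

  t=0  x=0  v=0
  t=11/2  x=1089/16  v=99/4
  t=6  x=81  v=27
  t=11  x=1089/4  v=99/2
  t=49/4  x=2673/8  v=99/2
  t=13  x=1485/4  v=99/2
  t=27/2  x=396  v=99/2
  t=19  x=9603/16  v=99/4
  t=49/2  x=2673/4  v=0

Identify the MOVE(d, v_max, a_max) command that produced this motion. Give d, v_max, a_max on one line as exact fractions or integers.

final state: t=49/2, x=2673/4, v=0 → d = 2673/4
a_max = (99/4−0)/(11/2−0) = 9/2
max v = 99/2 over t∈[11,27/2] → v_max = 99/2
check: 99/2·(11+5/2) = 2673/4 ✓

d=2673/4 v_max=99/2 a_max=9/2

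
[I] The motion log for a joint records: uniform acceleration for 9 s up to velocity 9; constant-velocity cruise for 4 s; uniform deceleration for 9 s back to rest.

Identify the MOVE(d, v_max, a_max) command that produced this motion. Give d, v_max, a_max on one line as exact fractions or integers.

d=117 v_max=9 a_max=1

a_max = 9/9 = 1
d_a = ½·9·9 = 81/2; d_c = 9·4 = 36
d = 2·81/2 + 36 = 117
t_c = 4 > 0 ⇒ limit active, v_max = 9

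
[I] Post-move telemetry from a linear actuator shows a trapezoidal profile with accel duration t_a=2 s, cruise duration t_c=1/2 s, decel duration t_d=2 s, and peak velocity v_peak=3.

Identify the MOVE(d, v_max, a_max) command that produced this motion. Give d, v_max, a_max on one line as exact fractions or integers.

d=15/2 v_max=3 a_max=3/2

a_max = 3/2
d_a = ½·3·2 = 3; d_c = 3·1/2 = 3/2
d = 2·3 + 3/2 = 15/2
t_c = 1/2 > 0 so v_max = 3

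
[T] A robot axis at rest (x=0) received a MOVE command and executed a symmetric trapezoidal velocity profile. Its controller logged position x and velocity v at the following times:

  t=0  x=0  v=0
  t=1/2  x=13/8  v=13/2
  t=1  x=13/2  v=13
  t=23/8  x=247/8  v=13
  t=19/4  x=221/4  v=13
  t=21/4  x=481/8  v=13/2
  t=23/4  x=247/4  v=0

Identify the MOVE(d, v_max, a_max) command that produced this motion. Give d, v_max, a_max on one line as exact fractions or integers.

d=247/4 v_max=13 a_max=13

final state: t=23/4, x=247/4, v=0 → d = 247/4
a_max = (13/2−0)/(1/2−0) = 13
max v = 13 over t∈[1,19/4] → v_max = 13
check: 13·(1+15/4) = 247/4 ✓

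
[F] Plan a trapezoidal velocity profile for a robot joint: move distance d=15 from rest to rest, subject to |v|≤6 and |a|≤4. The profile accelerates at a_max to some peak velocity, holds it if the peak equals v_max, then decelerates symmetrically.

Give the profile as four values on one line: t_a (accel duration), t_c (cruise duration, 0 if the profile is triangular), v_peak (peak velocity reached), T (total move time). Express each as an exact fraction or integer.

(v_max)²/a_max = 6²/4 = 9
15 ≥ 9 ⇒ cruise phase
t_a = 6/4 = 3/2; v_peak = 6
d_cruise = 15 − 9 = 6; t_c = 6/6 = 1
T = 2·3/2 + 1 = 4

t_a=3/2 t_c=1 v_peak=6 T=4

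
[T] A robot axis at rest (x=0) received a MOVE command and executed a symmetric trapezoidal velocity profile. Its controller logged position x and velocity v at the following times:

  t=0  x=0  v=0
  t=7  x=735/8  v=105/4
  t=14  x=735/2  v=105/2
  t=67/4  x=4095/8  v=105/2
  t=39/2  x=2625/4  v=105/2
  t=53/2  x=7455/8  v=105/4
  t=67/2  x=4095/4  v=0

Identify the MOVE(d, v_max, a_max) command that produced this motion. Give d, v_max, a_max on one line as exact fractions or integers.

d=4095/4 v_max=105/2 a_max=15/4

final state: t=67/2, x=4095/4, v=0 → d = 4095/4
a_max = (105/4−0)/(7−0) = 15/4
max v = 105/2 over t∈[14,39/2] → v_max = 105/2
check: 105/2·(14+11/2) = 4095/4 ✓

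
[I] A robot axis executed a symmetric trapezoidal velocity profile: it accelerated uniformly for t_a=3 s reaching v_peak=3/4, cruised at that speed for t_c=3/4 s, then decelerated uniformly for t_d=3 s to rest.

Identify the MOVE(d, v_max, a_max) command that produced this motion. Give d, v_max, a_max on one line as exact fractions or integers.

d=45/16 v_max=3/4 a_max=1/4

a_max = (3/4)/3 = 1/4
d_a = ½·3/4·3 = 9/8; d_c = 3/4·3/4 = 9/16
d = 2·9/8 + 9/16 = 45/16
t_c = 3/4 > 0 so v_max = 3/4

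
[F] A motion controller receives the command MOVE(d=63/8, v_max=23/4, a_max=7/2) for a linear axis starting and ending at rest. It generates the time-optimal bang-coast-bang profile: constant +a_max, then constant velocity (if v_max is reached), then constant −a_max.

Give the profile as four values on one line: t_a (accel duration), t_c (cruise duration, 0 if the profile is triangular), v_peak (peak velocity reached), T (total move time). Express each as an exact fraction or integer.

vₘ²/aₘ = (23/4)²/(7/2) = 529/56
63/8 < 529/56 so t_c = 0
v_peak = √(63/8·7/2) = √(441/16) = 21/4
t_a = (21/4)/(7/2) = 3/2; t_c = 0
T = 2·3/2 = 3

t_a=3/2 t_c=0 v_peak=21/4 T=3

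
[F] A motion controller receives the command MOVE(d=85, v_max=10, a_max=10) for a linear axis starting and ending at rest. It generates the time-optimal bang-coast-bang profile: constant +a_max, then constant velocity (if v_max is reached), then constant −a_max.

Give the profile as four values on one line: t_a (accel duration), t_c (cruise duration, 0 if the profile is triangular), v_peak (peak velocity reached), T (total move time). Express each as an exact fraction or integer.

t_a=1 t_c=15/2 v_peak=10 T=19/2

vₘ²/aₘ = 10²/10 = 10
85 ≥ 10 ⇒ cruise phase
t_a = 10/10 = 1; v_peak = 10
d_cruise = 85 − 10 = 75; t_c = 75/10 = 15/2
T = 2·1 + 15/2 = 19/2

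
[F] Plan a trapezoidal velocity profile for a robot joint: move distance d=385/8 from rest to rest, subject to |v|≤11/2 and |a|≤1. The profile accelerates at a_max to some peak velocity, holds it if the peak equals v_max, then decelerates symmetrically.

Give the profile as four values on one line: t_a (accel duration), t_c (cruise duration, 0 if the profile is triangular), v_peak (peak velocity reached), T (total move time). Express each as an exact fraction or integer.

t_a=11/2 t_c=13/4 v_peak=11/2 T=57/4

vₘ²/aₘ = (11/2)²/1 = 121/4
385/8 ≥ 121/4 ⇒ cruise phase
t_a = (11/2)/1 = 11/2; v_peak = 11/2
d_cruise = 385/8 − 121/4 = 143/8; t_c = (143/8)/(11/2) = 13/4
T = 2·11/2 + 13/4 = 57/4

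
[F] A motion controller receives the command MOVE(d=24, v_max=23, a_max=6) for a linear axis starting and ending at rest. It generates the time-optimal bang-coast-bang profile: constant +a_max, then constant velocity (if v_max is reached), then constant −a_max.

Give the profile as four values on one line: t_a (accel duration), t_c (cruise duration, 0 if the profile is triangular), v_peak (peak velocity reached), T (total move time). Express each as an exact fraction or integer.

(v_max)²/a_max = 23²/6 = 529/6
24 < 529/6 → triangular
v_peak = √(24·6) = √144 = 12
t_a = 12/6 = 2; t_c = 0
T = 2·2 = 4

t_a=2 t_c=0 v_peak=12 T=4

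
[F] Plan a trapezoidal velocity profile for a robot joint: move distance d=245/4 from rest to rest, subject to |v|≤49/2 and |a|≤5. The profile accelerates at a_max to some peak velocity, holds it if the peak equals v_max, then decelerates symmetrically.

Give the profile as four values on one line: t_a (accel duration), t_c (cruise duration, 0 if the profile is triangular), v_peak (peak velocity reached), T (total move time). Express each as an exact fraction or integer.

(v_max)²/a_max = (49/2)²/5 = 2401/20
245/4 < 2401/20 ⇒ no cruise
v_peak = √(245/4·5) = √(1225/4) = 35/2
t_a = (35/2)/5 = 7/2; t_c = 0
T = 2·7/2 = 7

t_a=7/2 t_c=0 v_peak=35/2 T=7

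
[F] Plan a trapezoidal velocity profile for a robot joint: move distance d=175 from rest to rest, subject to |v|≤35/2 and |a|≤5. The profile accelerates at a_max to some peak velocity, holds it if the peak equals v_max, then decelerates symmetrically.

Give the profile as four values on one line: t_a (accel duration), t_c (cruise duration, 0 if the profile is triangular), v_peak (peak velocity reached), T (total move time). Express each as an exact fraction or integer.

t_a=7/2 t_c=13/2 v_peak=35/2 T=27/2

v_max²/a_max = (35/2)²/5 = 245/4
175 ≥ 245/4 → trapezoidal
t_a = (35/2)/5 = 7/2; v_peak = 35/2
d_cruise = 175 − 245/4 = 455/4; t_c = (455/4)/(35/2) = 13/2
T = 2·7/2 + 13/2 = 27/2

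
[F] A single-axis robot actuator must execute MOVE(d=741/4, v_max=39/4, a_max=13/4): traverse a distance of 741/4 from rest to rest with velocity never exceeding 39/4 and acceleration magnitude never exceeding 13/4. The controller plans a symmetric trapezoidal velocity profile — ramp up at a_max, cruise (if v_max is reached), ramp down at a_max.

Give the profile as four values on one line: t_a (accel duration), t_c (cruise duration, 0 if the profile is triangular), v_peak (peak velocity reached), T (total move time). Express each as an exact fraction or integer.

t_a=3 t_c=16 v_peak=39/4 T=22

v_max²/a_max = (39/4)²/(13/4) = 117/4
741/4 ≥ 117/4 → trapezoidal
t_a = (39/4)/(13/4) = 3; v_peak = 39/4
d_cruise = 741/4 − 117/4 = 156; t_c = 156/(39/4) = 16
T = 2·3 + 16 = 22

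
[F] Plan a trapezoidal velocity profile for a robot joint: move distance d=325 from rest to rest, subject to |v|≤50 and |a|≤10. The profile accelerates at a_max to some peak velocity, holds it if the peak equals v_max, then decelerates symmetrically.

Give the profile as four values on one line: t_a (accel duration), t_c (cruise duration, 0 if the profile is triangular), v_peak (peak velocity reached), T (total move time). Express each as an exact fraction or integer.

t_a=5 t_c=3/2 v_peak=50 T=23/2

v_max²/a_max = 50²/10 = 250
325 ≥ 250 ⇒ cruise phase
t_a = 50/10 = 5; v_peak = 50
d_cruise = 325 − 250 = 75; t_c = 75/50 = 3/2
T = 2·5 + 3/2 = 23/2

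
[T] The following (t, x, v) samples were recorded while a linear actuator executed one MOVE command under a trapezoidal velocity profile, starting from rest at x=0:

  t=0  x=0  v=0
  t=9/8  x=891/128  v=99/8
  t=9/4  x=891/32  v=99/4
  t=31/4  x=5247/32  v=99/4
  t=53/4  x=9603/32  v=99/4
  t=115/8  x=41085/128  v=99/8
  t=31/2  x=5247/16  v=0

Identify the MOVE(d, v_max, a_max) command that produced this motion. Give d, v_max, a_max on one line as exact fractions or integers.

d=5247/16 v_max=99/4 a_max=11

final state: t=31/2, x=5247/16, v=0 → d = 5247/16
a_max = (99/8−0)/(9/8−0) = 11
max v = 99/4 over t∈[9/4,53/4] → v_max = 99/4
check: 99/4·(9/4+11) = 5247/16 ✓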